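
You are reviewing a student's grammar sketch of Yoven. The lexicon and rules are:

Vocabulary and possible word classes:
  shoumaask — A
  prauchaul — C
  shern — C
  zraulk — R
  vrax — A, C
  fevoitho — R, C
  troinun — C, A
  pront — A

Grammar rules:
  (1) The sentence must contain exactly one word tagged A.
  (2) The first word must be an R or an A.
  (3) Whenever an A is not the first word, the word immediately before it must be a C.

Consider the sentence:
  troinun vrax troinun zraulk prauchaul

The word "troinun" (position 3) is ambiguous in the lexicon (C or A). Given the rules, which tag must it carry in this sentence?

C

Candidates per position — 1:troinun {C,A}; 2:vrax {A,C}; 3:troinun {C,A}; 4:zraulk {R}; 5:prauchaul {C}.
Position 1: C is ruled out by rule 2; that leaves A.
Position 2: A is ruled out by rule 1; that leaves C.
Position 3: A is ruled out by rule 1; that leaves C.
So the tagging must be: A C C R C.
Verifying each rule — rule 1 holds; rule 2 holds; rule 3 holds.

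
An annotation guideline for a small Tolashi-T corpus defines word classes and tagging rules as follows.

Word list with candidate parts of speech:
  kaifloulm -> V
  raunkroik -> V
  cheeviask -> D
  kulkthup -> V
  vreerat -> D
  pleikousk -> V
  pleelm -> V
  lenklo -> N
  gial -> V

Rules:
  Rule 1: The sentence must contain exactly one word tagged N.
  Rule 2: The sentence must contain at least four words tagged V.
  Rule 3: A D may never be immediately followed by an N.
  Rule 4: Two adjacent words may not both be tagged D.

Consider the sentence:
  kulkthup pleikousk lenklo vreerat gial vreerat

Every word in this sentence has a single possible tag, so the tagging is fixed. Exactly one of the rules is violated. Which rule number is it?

Fixed tagging: V V N D V D.
Rule check: R1 holds, R2 violated, R3 holds, R4 holds.
Only rule 2 fails.

2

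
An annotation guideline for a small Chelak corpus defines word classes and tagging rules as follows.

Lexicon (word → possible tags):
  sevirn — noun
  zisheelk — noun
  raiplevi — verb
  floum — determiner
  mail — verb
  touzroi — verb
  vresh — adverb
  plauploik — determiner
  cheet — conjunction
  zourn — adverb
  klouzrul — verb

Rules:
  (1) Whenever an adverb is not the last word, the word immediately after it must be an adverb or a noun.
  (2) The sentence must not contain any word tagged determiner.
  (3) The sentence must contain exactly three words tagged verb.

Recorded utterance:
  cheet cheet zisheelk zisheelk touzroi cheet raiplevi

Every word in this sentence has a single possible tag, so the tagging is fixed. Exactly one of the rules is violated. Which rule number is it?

3

Fixed tagging: conjunction conjunction noun noun verb conjunction verb.
Rule check: R1 ✓, R2 ✓, R3 ✗.
Only rule 3 fails.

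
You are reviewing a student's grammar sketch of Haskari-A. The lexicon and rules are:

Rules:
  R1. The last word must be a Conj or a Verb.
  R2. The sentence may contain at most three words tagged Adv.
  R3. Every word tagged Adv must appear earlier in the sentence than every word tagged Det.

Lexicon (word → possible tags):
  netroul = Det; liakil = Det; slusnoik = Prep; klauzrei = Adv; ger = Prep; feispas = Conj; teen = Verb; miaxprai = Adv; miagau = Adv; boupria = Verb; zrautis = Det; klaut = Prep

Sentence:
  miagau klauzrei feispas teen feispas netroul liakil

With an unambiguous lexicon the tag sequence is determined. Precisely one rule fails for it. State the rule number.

1

Fixed tagging: Adv Adv Conj Verb Conj Det Det.
Applying the rules: R1 violated, R2 holds, R3 holds.
Only rule 1 fails.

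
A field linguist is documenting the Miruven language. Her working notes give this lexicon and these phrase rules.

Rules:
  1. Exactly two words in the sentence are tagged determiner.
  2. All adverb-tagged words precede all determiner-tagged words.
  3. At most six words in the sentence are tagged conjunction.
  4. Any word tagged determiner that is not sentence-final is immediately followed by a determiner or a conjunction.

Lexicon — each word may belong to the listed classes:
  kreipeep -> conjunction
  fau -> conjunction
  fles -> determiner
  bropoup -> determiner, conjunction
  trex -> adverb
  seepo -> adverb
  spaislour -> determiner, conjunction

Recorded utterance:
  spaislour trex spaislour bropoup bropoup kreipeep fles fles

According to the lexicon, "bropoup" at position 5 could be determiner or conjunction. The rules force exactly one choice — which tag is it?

Candidates per position — 1:spaislour {determiner,conjunction}; 2:trex {adverb}; 3:spaislour {determiner,conjunction}; 4:bropoup {determiner,conjunction}; 5:bropoup {determiner,conjunction}; 6:kreipeep {conjunction}; 7:fles {determiner}; 8:fles {determiner}.
Word 1 cannot be determiner — rule 1 would then fail for every completion. It is conjunction.
Word 3 cannot be determiner — rule 1 would then fail for every completion. It is conjunction.
Word 4 cannot be determiner — rule 1 would then fail for every completion. It is conjunction.
Word 5 cannot be determiner — rule 1 would then fail for every completion. It is conjunction.
The only consistent sequence is: conjunction adverb conjunction conjunction conjunction conjunction determiner determiner.
Checking: rule 1 ✓; rule 2 ✓; rule 3 ✓; rule 4 ✓.

conjunction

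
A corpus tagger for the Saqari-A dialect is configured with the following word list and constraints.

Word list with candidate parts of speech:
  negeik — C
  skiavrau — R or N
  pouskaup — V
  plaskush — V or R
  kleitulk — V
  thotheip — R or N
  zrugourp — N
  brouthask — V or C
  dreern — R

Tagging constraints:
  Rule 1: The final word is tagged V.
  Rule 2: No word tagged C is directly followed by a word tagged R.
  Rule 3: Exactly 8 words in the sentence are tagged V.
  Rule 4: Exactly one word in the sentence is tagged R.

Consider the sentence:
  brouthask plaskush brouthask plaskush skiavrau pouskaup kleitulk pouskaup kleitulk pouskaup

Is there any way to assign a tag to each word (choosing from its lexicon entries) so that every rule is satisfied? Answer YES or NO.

YES

Candidates per position — 1:brouthask {V,C}; 2:plaskush {V,R}; 3:brouthask {V,C}; 4:plaskush {V,R}; 5:skiavrau {R,N}; 6:pouskaup {V}; 7:kleitulk {V}; 8:pouskaup {V}; 9:kleitulk {V}; 10:pouskaup {V}.
One satisfying assignment: C V V V R V V V V V.
Check: rule 1 ok; rule 2 ok; rule 3 ok; rule 4 ok.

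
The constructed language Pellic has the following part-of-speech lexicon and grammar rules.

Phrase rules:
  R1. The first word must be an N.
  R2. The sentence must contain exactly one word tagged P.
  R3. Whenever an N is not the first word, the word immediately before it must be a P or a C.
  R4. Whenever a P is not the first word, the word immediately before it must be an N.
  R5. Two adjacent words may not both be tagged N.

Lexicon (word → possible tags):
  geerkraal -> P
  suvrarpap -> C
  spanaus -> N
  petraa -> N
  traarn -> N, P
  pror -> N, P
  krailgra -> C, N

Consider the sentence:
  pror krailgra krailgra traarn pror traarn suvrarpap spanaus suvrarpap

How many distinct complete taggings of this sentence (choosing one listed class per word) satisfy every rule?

1

Candidates per position — 1:pror {N,P}; 2:krailgra {C,N}; 3:krailgra {C,N}; 4:traarn {N,P}; 5:pror {N,P}; 6:traarn {N,P}; 7:suvrarpap {C}; 8:spanaus {N}; 9:suvrarpap {C}.
There are 64 candidate sequences in total.
The sequences that satisfy every rule: N C C N P N C N C.
Count = 1.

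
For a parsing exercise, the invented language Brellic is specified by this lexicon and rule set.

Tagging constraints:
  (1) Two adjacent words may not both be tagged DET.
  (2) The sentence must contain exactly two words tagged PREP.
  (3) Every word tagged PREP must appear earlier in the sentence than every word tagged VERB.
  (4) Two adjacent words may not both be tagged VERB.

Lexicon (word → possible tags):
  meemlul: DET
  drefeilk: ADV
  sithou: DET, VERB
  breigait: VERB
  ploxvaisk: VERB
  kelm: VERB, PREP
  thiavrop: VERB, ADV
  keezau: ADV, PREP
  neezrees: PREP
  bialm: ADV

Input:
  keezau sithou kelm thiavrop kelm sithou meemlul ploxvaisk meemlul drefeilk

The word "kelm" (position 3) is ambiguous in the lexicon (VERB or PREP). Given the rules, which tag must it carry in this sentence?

PREP

Candidates per position — 1:keezau {ADV,PREP}; 2:sithou {DET,VERB}; 3:kelm {VERB,PREP}; 4:thiavrop {VERB,ADV}; 5:kelm {VERB,PREP}; 6:sithou {DET,VERB}; 7:meemlul {DET}; 8:ploxvaisk {VERB}; 9:meemlul {DET}; 10:drefeilk {ADV}.
Position 6: DET is ruled out by rule 1; that leaves VERB.
Position 5: VERB is ruled out by rule 4; that leaves PREP.
Position 2: VERB is ruled out by rule 3; that leaves DET.
Position 3: VERB is ruled out by rule 3; that leaves PREP.
Position 4: VERB is ruled out by rule 3; that leaves ADV.
Position 1: PREP is ruled out by rule 2; that leaves ADV.
The only consistent sequence is: ADV DET PREP ADV PREP VERB DET VERB DET ADV.
Rule-by-rule: rule 1 satisfied; rule 2 satisfied; rule 3 satisfied; rule 4 satisfied.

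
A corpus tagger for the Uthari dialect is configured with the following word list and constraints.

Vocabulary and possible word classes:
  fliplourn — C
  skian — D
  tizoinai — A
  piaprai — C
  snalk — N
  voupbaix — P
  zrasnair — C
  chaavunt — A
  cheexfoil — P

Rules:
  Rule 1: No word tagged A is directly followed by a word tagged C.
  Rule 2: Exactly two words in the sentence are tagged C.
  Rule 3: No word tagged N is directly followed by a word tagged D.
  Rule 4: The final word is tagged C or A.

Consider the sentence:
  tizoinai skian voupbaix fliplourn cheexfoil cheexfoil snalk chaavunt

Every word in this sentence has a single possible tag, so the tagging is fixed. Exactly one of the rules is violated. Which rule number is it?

Fixed tagging: A D P C P P N A.
Checking each rule: R1 ✓, R2 ✗, R3 ✓, R4 ✓.
Only rule 2 fails.

2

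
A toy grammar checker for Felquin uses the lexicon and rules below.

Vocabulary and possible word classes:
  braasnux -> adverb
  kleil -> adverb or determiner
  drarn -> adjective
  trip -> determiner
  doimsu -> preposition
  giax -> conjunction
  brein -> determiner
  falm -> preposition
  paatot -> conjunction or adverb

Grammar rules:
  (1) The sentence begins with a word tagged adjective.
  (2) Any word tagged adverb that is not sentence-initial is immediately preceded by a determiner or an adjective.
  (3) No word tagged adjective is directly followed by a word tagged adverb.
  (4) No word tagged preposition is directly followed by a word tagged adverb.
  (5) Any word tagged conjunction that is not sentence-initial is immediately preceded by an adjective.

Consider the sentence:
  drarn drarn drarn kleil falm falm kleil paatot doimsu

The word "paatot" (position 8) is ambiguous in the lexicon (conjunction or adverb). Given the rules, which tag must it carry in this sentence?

adverb

Candidates per position — 1:drarn {adjective}; 2:drarn {adjective}; 3:drarn {adjective}; 4:kleil {adverb,determiner}; 5:falm {preposition}; 6:falm {preposition}; 7:kleil {adverb,determiner}; 8:paatot {conjunction,adverb}; 9:doimsu {preposition}.
Position 4: tagging it adverb would leave rule 3 unsatisfiable, so it must be determiner.
Position 7: tagging it adverb would leave rule 2 unsatisfiable, so it must be determiner.
Position 8: tagging it conjunction would leave rule 5 unsatisfiable, so it must be adverb.
The only consistent sequence is: adjective adjective adjective determiner preposition preposition determiner adverb preposition.
Rule-by-rule: rule 1 ✓; rule 2 ✓; rule 3 ✓; rule 4 ✓; rule 5 ✓.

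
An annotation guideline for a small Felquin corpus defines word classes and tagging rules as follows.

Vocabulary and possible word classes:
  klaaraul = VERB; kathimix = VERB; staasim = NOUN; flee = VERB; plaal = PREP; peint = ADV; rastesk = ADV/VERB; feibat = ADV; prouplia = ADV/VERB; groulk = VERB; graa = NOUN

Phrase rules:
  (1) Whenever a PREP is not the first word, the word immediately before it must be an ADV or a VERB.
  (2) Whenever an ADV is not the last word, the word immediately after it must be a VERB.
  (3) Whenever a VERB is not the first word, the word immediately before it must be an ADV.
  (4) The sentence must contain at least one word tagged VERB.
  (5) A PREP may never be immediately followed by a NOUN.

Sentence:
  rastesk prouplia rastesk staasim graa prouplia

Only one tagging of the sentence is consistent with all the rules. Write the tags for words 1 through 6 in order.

Candidates per position — 1:rastesk {ADV,VERB}; 2:prouplia {ADV,VERB}; 3:rastesk {ADV,VERB}; 4:staasim {NOUN}; 5:graa {NOUN}; 6:prouplia {ADV,VERB}.
If word 3 were ADV, no tagging could satisfy rule 2; so word 3 is VERB.
If word 6 were VERB, no tagging could satisfy rule 3; so word 6 is ADV.
If word 2 were VERB, no tagging could satisfy rule 3; so word 2 is ADV.
If word 1 were ADV, no tagging could satisfy rule 2; so word 1 is VERB.
That leaves exactly one tagging: VERB ADV VERB NOUN NOUN ADV.
Verifying each rule — rule 1 holds; rule 2 holds; rule 3 holds; rule 4 holds; rule 5 holds.

VERB ADV VERB NOUN NOUN ADV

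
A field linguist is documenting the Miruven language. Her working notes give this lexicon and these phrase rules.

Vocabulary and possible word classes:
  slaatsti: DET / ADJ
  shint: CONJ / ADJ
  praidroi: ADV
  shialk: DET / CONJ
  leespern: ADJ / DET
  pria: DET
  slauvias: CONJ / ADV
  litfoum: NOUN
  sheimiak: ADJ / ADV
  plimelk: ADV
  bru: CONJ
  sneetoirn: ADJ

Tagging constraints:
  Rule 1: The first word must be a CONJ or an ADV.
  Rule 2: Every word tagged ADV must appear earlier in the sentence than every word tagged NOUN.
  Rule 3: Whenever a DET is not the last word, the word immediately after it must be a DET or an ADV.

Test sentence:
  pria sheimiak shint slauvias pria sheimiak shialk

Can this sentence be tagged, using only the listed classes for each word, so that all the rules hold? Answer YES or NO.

NO

Candidates per position — 1:pria {DET}; 2:sheimiak {ADJ,ADV}; 3:shint {CONJ,ADJ}; 4:slauvias {CONJ,ADV}; 5:pria {DET}; 6:sheimiak {ADJ,ADV}; 7:shialk {DET,CONJ}.
Rule 1 cannot be satisfied by any choice of tags from the lexicon.
So there is no consistent tagging.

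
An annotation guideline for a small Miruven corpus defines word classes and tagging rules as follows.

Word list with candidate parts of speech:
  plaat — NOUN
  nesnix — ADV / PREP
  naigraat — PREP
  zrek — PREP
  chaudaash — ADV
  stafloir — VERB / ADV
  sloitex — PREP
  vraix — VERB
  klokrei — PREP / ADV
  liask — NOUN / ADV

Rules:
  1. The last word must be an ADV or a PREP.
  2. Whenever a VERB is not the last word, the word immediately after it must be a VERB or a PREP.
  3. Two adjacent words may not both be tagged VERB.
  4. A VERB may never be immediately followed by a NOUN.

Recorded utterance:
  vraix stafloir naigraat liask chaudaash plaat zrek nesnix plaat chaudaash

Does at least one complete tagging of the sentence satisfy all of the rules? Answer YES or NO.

NO

Candidates per position — 1:vraix {VERB}; 2:stafloir {VERB,ADV}; 3:naigraat {PREP}; 4:liask {NOUN,ADV}; 5:chaudaash {ADV}; 6:plaat {NOUN}; 7:zrek {PREP}; 8:nesnix {ADV,PREP}; 9:plaat {NOUN}; 10:chaudaash {ADV}.
Every candidate sequence violates at least one rule; no consistent tagging exists.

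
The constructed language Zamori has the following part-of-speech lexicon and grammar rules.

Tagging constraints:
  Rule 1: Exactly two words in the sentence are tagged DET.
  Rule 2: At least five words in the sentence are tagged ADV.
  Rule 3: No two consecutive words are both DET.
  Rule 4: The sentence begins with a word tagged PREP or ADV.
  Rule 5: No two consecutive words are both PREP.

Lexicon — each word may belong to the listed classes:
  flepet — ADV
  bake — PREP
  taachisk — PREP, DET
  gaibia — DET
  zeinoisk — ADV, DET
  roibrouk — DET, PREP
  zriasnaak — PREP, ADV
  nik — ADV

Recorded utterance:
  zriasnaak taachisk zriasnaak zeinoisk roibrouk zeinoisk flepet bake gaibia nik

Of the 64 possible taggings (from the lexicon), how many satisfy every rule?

6

Candidates per position — 1:zriasnaak {PREP,ADV}; 2:taachisk {PREP,DET}; 3:zriasnaak {PREP,ADV}; 4:zeinoisk {ADV,DET}; 5:roibrouk {DET,PREP}; 6:zeinoisk {ADV,DET}; 7:flepet {ADV}; 8:bake {PREP}; 9:gaibia {DET}; 10:nik {ADV}.
There are 64 candidate sequences in total.
Checking each against the rules leaves 6 sequences.
Count = 6.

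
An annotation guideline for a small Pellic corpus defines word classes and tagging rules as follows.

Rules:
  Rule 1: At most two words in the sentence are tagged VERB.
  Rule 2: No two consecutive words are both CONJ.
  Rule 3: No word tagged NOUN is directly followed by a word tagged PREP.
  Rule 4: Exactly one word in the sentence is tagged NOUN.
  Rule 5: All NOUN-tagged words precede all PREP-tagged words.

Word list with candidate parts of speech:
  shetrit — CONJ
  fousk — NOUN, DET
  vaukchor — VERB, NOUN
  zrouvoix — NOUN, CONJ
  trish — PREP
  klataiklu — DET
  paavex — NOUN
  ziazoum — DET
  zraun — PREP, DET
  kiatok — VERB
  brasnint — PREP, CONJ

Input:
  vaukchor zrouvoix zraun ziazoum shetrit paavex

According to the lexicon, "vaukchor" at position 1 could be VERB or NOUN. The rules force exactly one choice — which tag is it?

VERB

Candidates per position — 1:vaukchor {VERB,NOUN}; 2:zrouvoix {NOUN,CONJ}; 3:zraun {PREP,DET}; 4:ziazoum {DET}; 5:shetrit {CONJ}; 6:paavex {NOUN}.
Position 1: tagging it NOUN would leave rule 4 unsatisfiable, so it must be VERB.
Position 2: tagging it NOUN would leave rule 4 unsatisfiable, so it must be CONJ.
Position 3: tagging it PREP would leave rule 5 unsatisfiable, so it must be DET.
The only consistent sequence is: VERB CONJ DET DET CONJ NOUN.
Rule-by-rule: rule 1 holds; rule 2 holds; rule 3 holds; rule 4 holds; rule 5 holds.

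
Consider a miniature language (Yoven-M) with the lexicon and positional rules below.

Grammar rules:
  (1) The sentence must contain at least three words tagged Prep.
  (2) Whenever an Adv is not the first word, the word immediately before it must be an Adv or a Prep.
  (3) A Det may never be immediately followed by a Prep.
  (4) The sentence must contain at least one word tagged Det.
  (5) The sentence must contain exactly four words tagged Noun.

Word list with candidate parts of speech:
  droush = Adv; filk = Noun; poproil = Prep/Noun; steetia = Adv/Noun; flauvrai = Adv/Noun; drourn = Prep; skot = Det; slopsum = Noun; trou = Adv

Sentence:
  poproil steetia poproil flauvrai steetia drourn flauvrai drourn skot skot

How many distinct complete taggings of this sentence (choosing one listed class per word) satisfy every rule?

Candidates per position — 1:poproil {Prep,Noun}; 2:steetia {Adv,Noun}; 3:poproil {Prep,Noun}; 4:flauvrai {Adv,Noun}; 5:steetia {Adv,Noun}; 6:drourn {Prep}; 7:flauvrai {Adv,Noun}; 8:drourn {Prep}; 9:skot {Det}; 10:skot {Det}.
There are 64 candidate sequences in total.
The sequences that satisfy every rule: Prep Adv Noun Noun Noun Prep Noun Prep Det Det; Prep Noun Prep Noun Noun Prep Noun Prep Det Det; Prep Noun Noun Noun Noun Prep Adv Prep Det Det; Noun Noun Prep Adv Noun Prep Noun Prep Det Det; Noun Noun Prep Noun Noun Prep Adv Prep Det Det.
Count = 5.

5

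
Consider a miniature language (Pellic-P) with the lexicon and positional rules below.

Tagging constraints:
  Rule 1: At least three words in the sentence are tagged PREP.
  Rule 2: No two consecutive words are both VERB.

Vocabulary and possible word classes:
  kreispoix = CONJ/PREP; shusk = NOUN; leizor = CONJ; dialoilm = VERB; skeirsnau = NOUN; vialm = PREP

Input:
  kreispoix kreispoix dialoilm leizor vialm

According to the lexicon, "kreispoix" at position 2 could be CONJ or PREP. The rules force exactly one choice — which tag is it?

PREP

Candidates per position — 1:kreispoix {CONJ,PREP}; 2:kreispoix {CONJ,PREP}; 3:dialoilm {VERB}; 4:leizor {CONJ}; 5:vialm {PREP}.
If word 1 were CONJ, no tagging could satisfy rule 1; so word 1 is PREP.
If word 2 were CONJ, no tagging could satisfy rule 1; so word 2 is PREP.
The unique satisfying tagging is: PREP PREP VERB CONJ PREP.
Checking: rule 1 satisfied; rule 2 satisfied.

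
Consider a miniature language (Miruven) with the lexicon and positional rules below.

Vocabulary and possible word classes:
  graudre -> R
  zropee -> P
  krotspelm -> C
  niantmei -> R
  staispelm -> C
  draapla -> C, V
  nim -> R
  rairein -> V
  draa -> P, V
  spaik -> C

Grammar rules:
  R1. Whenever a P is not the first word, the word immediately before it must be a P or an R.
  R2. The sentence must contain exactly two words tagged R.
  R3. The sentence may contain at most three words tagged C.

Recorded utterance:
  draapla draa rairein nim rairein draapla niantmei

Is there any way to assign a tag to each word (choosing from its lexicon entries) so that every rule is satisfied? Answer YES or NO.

Candidates per position — 1:draapla {C,V}; 2:draa {P,V}; 3:rairein {V}; 4:nim {R}; 5:rairein {V}; 6:draapla {C,V}; 7:niantmei {R}.
One satisfying assignment: V V V R V C R.
Check: rule 1 ✓; rule 2 ✓; rule 3 ✓.

YES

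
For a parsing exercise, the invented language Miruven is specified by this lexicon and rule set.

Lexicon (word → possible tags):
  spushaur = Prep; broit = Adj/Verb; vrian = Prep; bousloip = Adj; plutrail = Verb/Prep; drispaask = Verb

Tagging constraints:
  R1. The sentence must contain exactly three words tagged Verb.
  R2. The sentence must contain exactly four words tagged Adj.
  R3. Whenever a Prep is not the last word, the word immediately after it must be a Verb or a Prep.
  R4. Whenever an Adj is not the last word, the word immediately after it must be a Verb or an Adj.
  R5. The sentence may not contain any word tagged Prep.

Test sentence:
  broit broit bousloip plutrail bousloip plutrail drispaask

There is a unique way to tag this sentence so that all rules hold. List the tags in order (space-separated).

Adj Adj Adj Verb Adj Verb Verb

Candidates per position — 1:broit {Adj,Verb}; 2:broit {Adj,Verb}; 3:bousloip {Adj}; 4:plutrail {Verb,Prep}; 5:bousloip {Adj}; 6:plutrail {Verb,Prep}; 7:drispaask {Verb}.
At position 1, choosing Verb makes rule 2 impossible to satisfy; hence Adj.
At position 2, choosing Verb makes rule 2 impossible to satisfy; hence Adj.
At position 4, choosing Prep makes rule 1 impossible to satisfy; hence Verb.
At position 6, choosing Prep makes rule 1 impossible to satisfy; hence Verb.
The unique satisfying tagging is: Adj Adj Adj Verb Adj Verb Verb.
Verifying each rule — rule 1 holds; rule 2 holds; rule 3 holds; rule 4 holds; rule 5 holds.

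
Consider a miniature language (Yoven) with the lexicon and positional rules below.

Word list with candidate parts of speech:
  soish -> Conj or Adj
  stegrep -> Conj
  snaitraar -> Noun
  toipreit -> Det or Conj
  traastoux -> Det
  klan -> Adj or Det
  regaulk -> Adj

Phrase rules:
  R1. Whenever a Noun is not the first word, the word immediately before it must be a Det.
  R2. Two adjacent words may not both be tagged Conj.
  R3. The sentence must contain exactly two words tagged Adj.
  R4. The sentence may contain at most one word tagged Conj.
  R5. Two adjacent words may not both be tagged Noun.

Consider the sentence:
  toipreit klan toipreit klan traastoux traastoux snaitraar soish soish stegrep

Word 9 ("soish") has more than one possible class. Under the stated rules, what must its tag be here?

Adj

Candidates per position — 1:toipreit {Det,Conj}; 2:klan {Adj,Det}; 3:toipreit {Det,Conj}; 4:klan {Adj,Det}; 5:traastoux {Det}; 6:traastoux {Det}; 7:snaitraar {Noun}; 8:soish {Conj,Adj}; 9:soish {Conj,Adj}; 10:stegrep {Conj}.
Word 1 cannot be Conj — rule 4 would then fail for every completion. It is Det.
Word 3 cannot be Conj — rule 4 would then fail for every completion. It is Det.
Word 8 cannot be Conj — rule 4 would then fail for every completion. It is Adj.
Word 9 cannot be Conj — rule 2 would then fail for every completion. It is Adj.
Word 2 cannot be Adj — rule 3 would then fail for every completion. It is Det.
Word 4 cannot be Adj — rule 3 would then fail for every completion. It is Det.
That leaves exactly one tagging: Det Det Det Det Det Det Noun Adj Adj Conj.
Checking: rule 1 holds; rule 2 holds; rule 3 holds; rule 4 holds; rule 5 holds.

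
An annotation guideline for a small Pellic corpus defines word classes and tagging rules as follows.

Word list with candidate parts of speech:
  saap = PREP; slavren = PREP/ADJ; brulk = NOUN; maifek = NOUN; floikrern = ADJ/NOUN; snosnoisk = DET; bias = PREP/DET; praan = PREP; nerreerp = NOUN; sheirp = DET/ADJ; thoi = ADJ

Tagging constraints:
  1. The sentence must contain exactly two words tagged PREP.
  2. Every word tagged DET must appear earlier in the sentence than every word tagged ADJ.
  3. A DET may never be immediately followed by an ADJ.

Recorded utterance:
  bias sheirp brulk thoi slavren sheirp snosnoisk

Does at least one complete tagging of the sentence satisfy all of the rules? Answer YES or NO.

Candidates per position — 1:bias {PREP,DET}; 2:sheirp {DET,ADJ}; 3:brulk {NOUN}; 4:thoi {ADJ}; 5:slavren {PREP,ADJ}; 6:sheirp {DET,ADJ}; 7:snosnoisk {DET}.
Rule 2 cannot be satisfied by any choice of tags from the lexicon.
So there is no consistent tagging.

NO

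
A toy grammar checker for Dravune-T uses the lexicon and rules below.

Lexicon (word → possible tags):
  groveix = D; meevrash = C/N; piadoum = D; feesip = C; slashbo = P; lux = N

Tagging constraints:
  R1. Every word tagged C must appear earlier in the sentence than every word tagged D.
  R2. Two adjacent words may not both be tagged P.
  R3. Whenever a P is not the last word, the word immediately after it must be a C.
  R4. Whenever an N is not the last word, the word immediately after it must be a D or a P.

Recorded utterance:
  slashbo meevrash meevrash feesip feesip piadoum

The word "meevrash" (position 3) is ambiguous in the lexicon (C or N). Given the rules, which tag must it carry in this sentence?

Candidates per position — 1:slashbo {P}; 2:meevrash {C,N}; 3:meevrash {C,N}; 4:feesip {C}; 5:feesip {C}; 6:piadoum {D}.
Word 2 cannot be N — rule 3 would then fail for every completion. It is C.
Word 3 cannot be N — rule 4 would then fail for every completion. It is C.
So the tagging must be: P C C C C D.
Check: rule 1 ✓; rule 2 ✓; rule 3 ✓; rule 4 ✓.

C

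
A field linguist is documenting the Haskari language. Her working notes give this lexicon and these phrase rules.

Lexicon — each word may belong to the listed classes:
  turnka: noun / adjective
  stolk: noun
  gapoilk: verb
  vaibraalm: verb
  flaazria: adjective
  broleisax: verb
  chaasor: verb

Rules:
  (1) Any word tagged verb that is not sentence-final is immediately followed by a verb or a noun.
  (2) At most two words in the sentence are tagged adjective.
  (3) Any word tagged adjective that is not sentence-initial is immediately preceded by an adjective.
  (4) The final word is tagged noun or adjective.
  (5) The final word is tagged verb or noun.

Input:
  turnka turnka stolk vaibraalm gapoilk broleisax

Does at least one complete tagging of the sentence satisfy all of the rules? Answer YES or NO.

Candidates per position — 1:turnka {noun,adjective}; 2:turnka {noun,adjective}; 3:stolk {noun}; 4:vaibraalm {verb}; 5:gapoilk {verb}; 6:broleisax {verb}.
Rule 4 cannot be satisfied by any choice of tags from the lexicon.
So there is no consistent tagging.

NO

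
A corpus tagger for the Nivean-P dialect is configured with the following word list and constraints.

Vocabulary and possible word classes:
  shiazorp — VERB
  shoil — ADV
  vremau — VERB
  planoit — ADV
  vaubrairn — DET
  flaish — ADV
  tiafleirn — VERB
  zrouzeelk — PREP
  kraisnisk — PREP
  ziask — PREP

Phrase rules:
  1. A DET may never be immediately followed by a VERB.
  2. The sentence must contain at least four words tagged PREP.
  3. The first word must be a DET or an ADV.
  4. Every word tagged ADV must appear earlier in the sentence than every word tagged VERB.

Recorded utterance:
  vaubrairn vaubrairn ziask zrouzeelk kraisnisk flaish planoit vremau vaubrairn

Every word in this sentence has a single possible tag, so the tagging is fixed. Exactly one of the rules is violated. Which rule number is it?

Fixed tagging: DET DET PREP PREP PREP ADV ADV VERB DET.
Rule check: R1 ✓, R2 ✗, R3 ✓, R4 ✓.
Only rule 2 fails.

2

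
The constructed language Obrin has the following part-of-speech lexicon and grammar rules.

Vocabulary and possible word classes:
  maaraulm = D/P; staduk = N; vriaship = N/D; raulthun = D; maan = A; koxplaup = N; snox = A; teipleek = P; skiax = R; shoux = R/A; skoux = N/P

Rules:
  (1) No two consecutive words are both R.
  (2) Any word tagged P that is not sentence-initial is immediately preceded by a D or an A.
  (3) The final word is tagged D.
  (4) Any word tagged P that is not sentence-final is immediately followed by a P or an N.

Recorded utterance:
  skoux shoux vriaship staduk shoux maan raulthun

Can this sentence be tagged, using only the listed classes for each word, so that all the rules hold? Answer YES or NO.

Candidates per position — 1:skoux {N,P}; 2:shoux {R,A}; 3:vriaship {N,D}; 4:staduk {N}; 5:shoux {R,A}; 6:maan {A}; 7:raulthun {D}.
One satisfying assignment: N A D N A A D.
Checking: rule 1 ✓; rule 2 ✓; rule 3 ✓; rule 4 ✓.

YES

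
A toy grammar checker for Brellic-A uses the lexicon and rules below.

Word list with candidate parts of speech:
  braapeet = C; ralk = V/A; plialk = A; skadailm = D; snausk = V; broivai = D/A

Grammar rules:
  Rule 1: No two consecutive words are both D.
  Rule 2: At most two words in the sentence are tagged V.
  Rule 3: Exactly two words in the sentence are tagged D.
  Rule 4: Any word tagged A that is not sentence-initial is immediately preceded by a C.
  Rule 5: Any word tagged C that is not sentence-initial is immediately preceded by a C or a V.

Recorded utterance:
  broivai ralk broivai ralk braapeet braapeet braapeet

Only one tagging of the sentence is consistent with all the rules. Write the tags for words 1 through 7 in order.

D V D V C C C

Candidates per position — 1:broivai {D,A}; 2:ralk {V,A}; 3:broivai {D,A}; 4:ralk {V,A}; 5:braapeet {C}; 6:braapeet {C}; 7:braapeet {C}.
If word 1 were A, no tagging could satisfy rule 3; so word 1 is D.
If word 2 were A, no tagging could satisfy rule 4; so word 2 is V.
If word 3 were A, no tagging could satisfy rule 3; so word 3 is D.
If word 4 were A, no tagging could satisfy rule 4; so word 4 is V.
So the tagging must be: D V D V C C C.
Check: rule 1 holds; rule 2 holds; rule 3 holds; rule 4 holds; rule 5 holds.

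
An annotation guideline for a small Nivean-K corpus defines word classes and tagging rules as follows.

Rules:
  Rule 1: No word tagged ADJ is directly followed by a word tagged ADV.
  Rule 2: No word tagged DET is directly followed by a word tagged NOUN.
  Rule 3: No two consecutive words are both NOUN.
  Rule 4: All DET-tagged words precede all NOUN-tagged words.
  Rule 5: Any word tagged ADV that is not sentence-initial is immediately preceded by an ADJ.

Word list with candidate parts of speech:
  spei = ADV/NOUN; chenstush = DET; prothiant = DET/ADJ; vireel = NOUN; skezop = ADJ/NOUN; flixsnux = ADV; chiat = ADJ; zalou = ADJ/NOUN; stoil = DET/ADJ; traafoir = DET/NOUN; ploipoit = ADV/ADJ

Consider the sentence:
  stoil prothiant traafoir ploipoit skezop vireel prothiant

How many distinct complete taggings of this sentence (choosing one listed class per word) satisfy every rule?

6

Candidates per position — 1:stoil {DET,ADJ}; 2:prothiant {DET,ADJ}; 3:traafoir {DET,NOUN}; 4:ploipoit {ADV,ADJ}; 5:skezop {ADJ,NOUN}; 6:vireel {NOUN}; 7:prothiant {DET,ADJ}.
There are 64 candidate sequences in total.
Checking each against the rules leaves 6 sequences.
Count = 6.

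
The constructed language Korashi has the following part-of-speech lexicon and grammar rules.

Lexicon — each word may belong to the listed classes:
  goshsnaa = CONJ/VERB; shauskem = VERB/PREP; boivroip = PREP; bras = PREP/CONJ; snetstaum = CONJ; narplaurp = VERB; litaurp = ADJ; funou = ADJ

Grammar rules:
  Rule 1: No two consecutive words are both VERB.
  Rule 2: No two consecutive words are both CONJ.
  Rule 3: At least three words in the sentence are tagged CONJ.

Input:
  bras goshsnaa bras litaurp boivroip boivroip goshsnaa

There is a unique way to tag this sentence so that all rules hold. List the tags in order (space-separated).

CONJ VERB CONJ ADJ PREP PREP CONJ

Candidates per position — 1:bras {PREP,CONJ}; 2:goshsnaa {CONJ,VERB}; 3:bras {PREP,CONJ}; 4:litaurp {ADJ}; 5:boivroip {PREP}; 6:boivroip {PREP}; 7:goshsnaa {CONJ,VERB}.
The remaining ambiguous positions (1, 2, 3, 7) are resolved jointly — only one combination satisfies every rule.
So the tagging must be: CONJ VERB CONJ ADJ PREP PREP CONJ.
Verifying each rule — rule 1 ok; rule 2 ok; rule 3 ok.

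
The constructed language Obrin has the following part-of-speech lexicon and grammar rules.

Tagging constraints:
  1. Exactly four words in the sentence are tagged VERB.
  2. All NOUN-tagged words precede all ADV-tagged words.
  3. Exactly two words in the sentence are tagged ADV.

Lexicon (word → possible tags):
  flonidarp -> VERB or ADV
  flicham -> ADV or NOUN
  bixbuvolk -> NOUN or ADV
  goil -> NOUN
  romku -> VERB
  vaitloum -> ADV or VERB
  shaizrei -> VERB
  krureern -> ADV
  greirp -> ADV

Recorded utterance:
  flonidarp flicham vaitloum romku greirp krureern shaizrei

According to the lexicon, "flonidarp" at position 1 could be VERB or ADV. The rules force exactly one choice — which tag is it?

VERB

Candidates per position — 1:flonidarp {VERB,ADV}; 2:flicham {ADV,NOUN}; 3:vaitloum {ADV,VERB}; 4:romku {VERB}; 5:greirp {ADV}; 6:krureern {ADV}; 7:shaizrei {VERB}.
Word 1 cannot be ADV — rule 1 would then fail for every completion. It is VERB.
Word 2 cannot be ADV — rule 3 would then fail for every completion. It is NOUN.
Word 3 cannot be ADV — rule 1 would then fail for every completion. It is VERB.
That leaves exactly one tagging: VERB NOUN VERB VERB ADV ADV VERB.
Verifying each rule — rule 1 ✓; rule 2 ✓; rule 3 ✓.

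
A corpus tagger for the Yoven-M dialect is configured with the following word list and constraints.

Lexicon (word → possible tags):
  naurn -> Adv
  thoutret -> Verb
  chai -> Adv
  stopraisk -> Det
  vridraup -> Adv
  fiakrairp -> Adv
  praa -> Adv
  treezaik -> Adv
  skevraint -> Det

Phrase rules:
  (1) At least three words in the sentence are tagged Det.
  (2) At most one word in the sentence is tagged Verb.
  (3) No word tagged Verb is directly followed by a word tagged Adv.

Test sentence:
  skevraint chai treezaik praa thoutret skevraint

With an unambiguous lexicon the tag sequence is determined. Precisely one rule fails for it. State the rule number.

1

Fixed tagging: Det Adv Adv Adv Verb Det.
Checking each rule: R1 violated, R2 holds, R3 holds.
Only rule 1 fails.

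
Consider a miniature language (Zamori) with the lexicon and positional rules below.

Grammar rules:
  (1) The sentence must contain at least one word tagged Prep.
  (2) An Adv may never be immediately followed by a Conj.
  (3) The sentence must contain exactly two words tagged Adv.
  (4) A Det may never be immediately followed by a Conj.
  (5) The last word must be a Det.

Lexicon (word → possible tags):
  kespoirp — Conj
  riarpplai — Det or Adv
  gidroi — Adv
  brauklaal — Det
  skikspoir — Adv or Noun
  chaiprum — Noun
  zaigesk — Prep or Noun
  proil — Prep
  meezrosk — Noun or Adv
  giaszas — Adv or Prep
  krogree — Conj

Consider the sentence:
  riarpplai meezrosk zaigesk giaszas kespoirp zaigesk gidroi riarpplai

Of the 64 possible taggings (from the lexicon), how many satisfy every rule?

8

Candidates per position — 1:riarpplai {Det,Adv}; 2:meezrosk {Noun,Adv}; 3:zaigesk {Prep,Noun}; 4:giaszas {Adv,Prep}; 5:kespoirp {Conj}; 6:zaigesk {Prep,Noun}; 7:gidroi {Adv}; 8:riarpplai {Det,Adv}.
There are 64 candidate sequences in total.
Checking each against the rules leaves 8 sequences.
Count = 8.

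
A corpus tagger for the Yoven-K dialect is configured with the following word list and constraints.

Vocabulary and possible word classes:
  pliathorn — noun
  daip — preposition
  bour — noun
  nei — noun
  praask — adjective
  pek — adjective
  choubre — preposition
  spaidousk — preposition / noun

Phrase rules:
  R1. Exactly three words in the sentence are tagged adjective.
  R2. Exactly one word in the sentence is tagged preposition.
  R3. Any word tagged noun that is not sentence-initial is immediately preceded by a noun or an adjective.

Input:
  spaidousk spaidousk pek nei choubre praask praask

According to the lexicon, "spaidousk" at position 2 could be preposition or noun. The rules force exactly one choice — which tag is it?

Candidates per position — 1:spaidousk {preposition,noun}; 2:spaidousk {preposition,noun}; 3:pek {adjective}; 4:nei {noun}; 5:choubre {preposition}; 6:praask {adjective}; 7:praask {adjective}.
At position 1, choosing preposition makes rule 2 impossible to satisfy; hence noun.
At position 2, choosing preposition makes rule 2 impossible to satisfy; hence noun.
So the tagging must be: noun noun adjective noun preposition adjective adjective.
Check: rule 1 satisfied; rule 2 satisfied; rule 3 satisfied.

noun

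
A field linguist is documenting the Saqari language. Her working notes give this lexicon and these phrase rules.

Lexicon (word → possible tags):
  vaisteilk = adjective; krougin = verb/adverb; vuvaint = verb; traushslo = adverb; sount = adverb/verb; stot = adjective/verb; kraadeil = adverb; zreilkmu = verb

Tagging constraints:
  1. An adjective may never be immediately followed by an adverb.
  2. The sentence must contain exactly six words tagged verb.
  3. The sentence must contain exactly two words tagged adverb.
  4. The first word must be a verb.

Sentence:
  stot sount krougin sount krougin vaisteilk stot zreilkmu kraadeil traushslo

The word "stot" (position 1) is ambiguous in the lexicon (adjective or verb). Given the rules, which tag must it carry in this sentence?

verb

Candidates per position — 1:stot {adjective,verb}; 2:sount {adverb,verb}; 3:krougin {verb,adverb}; 4:sount {adverb,verb}; 5:krougin {verb,adverb}; 6:vaisteilk {adjective}; 7:stot {adjective,verb}; 8:zreilkmu {verb}; 9:kraadeil {adverb}; 10:traushslo {adverb}.
If word 1 were adjective, no tagging could satisfy rule 4; so word 1 is verb.
If word 2 were adverb, no tagging could satisfy rule 3; so word 2 is verb.
If word 3 were adverb, no tagging could satisfy rule 3; so word 3 is verb.
If word 4 were adverb, no tagging could satisfy rule 3; so word 4 is verb.
If word 5 were adverb, no tagging could satisfy rule 3; so word 5 is verb.
If word 7 were verb, no tagging could satisfy rule 2; so word 7 is adjective.
That leaves exactly one tagging: verb verb verb verb verb adjective adjective verb adverb adverb.
Check: rule 1 satisfied; rule 2 satisfied; rule 3 satisfied; rule 4 satisfied.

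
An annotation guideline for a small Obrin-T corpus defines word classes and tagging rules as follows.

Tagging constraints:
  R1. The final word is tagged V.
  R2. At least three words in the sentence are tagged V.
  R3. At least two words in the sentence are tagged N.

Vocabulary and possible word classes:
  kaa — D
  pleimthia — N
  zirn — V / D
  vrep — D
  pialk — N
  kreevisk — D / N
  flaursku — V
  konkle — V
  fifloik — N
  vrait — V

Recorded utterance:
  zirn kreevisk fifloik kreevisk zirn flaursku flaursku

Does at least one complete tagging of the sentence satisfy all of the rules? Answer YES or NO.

Candidates per position — 1:zirn {V,D}; 2:kreevisk {D,N}; 3:fifloik {N}; 4:kreevisk {D,N}; 5:zirn {V,D}; 6:flaursku {V}; 7:flaursku {V}.
One satisfying assignment: V D N N D V V.
Check: rule 1 ok; rule 2 ok; rule 3 ok.

YES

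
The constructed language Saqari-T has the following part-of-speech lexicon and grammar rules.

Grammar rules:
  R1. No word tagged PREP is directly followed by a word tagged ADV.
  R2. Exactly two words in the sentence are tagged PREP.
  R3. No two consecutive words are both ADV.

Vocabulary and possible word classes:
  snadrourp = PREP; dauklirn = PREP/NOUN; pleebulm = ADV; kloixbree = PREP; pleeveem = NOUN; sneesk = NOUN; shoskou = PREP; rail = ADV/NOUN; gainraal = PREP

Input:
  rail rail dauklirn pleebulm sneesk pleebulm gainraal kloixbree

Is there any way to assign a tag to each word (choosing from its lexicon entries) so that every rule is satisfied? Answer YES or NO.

Candidates per position — 1:rail {ADV,NOUN}; 2:rail {ADV,NOUN}; 3:dauklirn {PREP,NOUN}; 4:pleebulm {ADV}; 5:sneesk {NOUN}; 6:pleebulm {ADV}; 7:gainraal {PREP}; 8:kloixbree {PREP}.
One satisfying assignment: NOUN NOUN NOUN ADV NOUN ADV PREP PREP.
Checking: rule 1 ✓; rule 2 ✓; rule 3 ✓.

YES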